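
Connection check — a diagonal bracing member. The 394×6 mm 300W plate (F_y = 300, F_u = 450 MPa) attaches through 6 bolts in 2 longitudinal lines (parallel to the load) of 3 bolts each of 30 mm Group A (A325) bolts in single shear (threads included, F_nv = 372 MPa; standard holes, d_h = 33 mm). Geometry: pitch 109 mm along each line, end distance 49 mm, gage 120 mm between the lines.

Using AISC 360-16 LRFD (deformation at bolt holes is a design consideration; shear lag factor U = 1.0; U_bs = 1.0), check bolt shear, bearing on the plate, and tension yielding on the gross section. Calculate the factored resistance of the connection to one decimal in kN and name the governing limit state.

638.3 kN (gross-section yield governs)

Bolt shear: A_b = π(30)²/4 = 706.86 mm². φR_n = 0.75 × 372 × 706.86 × 6 × 1 = 1183.3 kN.
Bearing (6 mm plate, F_u = 450 MPa): end bolts L_c = 49 − 33/2 = 32.5, R_n = min(1.2×32.5×6×450, 2.4×30×6×450) = 105.3 kN/bolt; interior L_c = 109 − 33 = 76, R_n = 194.4 kN/bolt. φR_n = 0.75 × (2×105.3 + 4×194.4) = 741.2 kN.
Tension yield (gross): A_g = 394×6 = 2364 mm². φR_n = 0.90 × 300 × 2364 = 638.3 kN.
Governing: min(1183.3, 741.2, 638.3) = 638.3 kN → gross-section yield.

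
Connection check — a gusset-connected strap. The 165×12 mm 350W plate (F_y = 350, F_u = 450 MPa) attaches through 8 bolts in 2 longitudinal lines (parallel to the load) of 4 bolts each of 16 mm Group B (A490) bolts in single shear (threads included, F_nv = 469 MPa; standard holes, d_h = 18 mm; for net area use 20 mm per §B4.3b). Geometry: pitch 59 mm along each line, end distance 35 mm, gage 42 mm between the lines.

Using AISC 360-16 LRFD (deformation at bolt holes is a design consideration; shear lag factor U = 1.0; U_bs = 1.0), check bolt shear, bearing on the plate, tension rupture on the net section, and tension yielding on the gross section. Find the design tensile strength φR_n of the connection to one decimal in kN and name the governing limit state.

506.3 kN (net-section rupture governs)

Bolt shear: A_b = π(16)²/4 = 201.06 mm². φR_n = 0.75 × 469 × 201.06 × 8 × 1 = 565.8 kN.
Bearing (12 mm plate, F_u = 450 MPa): end bolts L_c = 35 − 18/2 = 26, R_n = min(1.2×26×12×450, 2.4×16×12×450) = 168.48 kN/bolt; interior L_c = 59 − 18 = 41, R_n = 207.36 kN/bolt. φR_n = 0.75 × (2×168.48 + 6×207.36) = 1185.8 kN.
Tension rupture (net): A_n = (165 − 2×20)×12 = 1500 mm² (U = 1.0, A_e = A_n). φR_n = 0.75 × 450 × 1500 = 506.3 kN.
Tension yield (gross): A_g = 165×12 = 1980 mm². φR_n = 0.90 × 350 × 1980 = 623.7 kN.
Governing: min(565.8, 1185.8, 506.3, 623.7) = 506.3 kN → net-section rupture.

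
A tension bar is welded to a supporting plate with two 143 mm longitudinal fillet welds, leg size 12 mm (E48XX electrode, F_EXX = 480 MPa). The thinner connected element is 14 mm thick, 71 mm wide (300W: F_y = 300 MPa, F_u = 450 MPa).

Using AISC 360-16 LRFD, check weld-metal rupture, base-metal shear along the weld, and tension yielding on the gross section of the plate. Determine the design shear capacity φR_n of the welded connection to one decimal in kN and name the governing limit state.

268.4 kN (gross-section yield governs)

Weld metal: throat = 0.707×12 = 8.484 mm, L = 2×143 = 286 mm. φR_n = 0.75 × 0.6 × 480 × 8.484 × 286 = 524.1 kN.
Base metal shear (14 mm plate): yield φR_n = 1.0×0.6×300×14×286 = 720.7 kN; rupture φR_n = 0.75×0.6×450×14×286 = 810.8 kN; take 720.7 kN (yield).
Tension yield (gross): A_g = 71×14 = 994 mm². φR_n = 0.90 × 300 × 994 = 268.4 kN.
Governing: min(524.1, 720.7, 268.4) = 268.4 kN → gross-section yield.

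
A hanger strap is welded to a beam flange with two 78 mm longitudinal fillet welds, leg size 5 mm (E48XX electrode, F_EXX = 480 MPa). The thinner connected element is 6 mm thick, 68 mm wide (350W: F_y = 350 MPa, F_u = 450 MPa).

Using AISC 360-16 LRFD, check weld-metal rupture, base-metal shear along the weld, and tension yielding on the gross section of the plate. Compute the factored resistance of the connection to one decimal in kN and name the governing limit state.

Weld metal: throat = 0.707×5 = 3.535 mm, L = 2×78 = 156 mm. φR_n = 0.75 × 0.6 × 480 × 3.535 × 156 = 119.1 kN.
Base metal shear (6 mm plate): yield φR_n = 1.0×0.6×350×6×156 = 196.6 kN; rupture φR_n = 0.75×0.6×450×6×156 = 189.5 kN; take 189.5 kN (rupture).
Tension yield (gross): A_g = 68×6 = 408 mm². φR_n = 0.90 × 350 × 408 = 128.5 kN.
Governing: min(119.1, 189.5, 128.5) = 119.1 kN → weld metal.

119.1 kN (weld metal governs)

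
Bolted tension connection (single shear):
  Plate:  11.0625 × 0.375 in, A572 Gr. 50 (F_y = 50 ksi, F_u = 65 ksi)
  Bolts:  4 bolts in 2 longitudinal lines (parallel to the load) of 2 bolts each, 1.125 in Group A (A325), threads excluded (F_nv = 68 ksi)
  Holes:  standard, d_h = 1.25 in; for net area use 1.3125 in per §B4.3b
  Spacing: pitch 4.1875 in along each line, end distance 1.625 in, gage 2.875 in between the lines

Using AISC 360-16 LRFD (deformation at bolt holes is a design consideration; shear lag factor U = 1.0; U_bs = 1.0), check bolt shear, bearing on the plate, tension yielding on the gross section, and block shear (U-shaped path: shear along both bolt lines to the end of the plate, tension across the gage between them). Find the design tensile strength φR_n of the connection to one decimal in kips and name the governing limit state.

Bolt shear: A_b = π(1.125)²/4 = 0.99402 in². φR_n = 0.75 × 68 × 0.99402 × 4 × 1 = 202.8 kips.
Bearing (0.375 in plate, F_u = 65 ksi): end bolts L_c = 1.625 − 1.25/2 = 1, R_n = min(1.2×1×0.375×65, 2.4×1.125×0.375×65) = 29.25 kips/bolt; interior L_c = 4.1875 − 1.25 = 2.9375, R_n = 65.813 kips/bolt. φR_n = 0.75 × (2×29.25 + 2×65.813) = 142.6 kips.
Tension yield (gross): A_g = 11.0625×0.375 = 4.1484 in². φR_n = 0.90 × 50 × 4.1484 = 186.7 kips.
Block shear: shear path 2×[1.625+1×4.1875] = 2×5.8125 in, A_gv = 4.3594, A_nv = 2×(5.8125 − 1.5×1.3125)×0.375 = 2.8828 in²; tension across gage: (2.875 − 1×1.3125)×0.375 = 0.58594 in². R_n = min(0.6×65×2.8828, 0.6×50×4.3594) + 1.0×65×0.58594 = min(112.43, 130.78) + 38.086 = 150.52 kips. φR_n = 0.75 × 150.52 = 112.9 kips.
Governing: min(202.8, 142.6, 186.7, 112.9) = 112.9 kips → block shear.

112.9 kips (block shear governs)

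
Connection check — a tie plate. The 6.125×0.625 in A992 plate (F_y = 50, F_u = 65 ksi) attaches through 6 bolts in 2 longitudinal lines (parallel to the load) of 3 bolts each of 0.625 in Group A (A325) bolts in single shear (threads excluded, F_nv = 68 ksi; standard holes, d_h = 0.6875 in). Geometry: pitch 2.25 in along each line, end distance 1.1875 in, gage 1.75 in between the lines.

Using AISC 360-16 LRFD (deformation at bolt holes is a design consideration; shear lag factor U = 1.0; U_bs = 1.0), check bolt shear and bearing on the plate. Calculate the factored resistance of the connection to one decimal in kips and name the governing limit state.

93.9 kips (bolt shear governs)

Bolt shear: A_b = π(0.625)²/4 = 0.3068 in². φR_n = 0.75 × 68 × 0.3068 × 6 × 1 = 93.9 kips.
Bearing (0.625 in plate, F_u = 65 ksi): end bolts L_c = 1.1875 − 0.6875/2 = 0.84375, R_n = min(1.2×0.84375×0.625×65, 2.4×0.625×0.625×65) = 41.133 kips/bolt; interior L_c = 2.25 − 0.6875 = 1.5625, R_n = 60.938 kips/bolt. φR_n = 0.75 × (2×41.133 + 4×60.938) = 244.5 kips.
Governing: min(93.9, 244.5) = 93.9 kips → bolt shear.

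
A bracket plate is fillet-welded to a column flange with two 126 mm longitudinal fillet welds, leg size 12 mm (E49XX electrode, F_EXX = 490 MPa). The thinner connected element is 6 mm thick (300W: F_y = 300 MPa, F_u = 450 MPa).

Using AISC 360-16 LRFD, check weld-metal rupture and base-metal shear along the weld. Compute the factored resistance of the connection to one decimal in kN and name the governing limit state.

272.2 kN (base-metal shear governs)

Weld metal: throat = 0.707×12 = 8.484 mm, L = 2×126 = 252 mm. φR_n = 0.75 × 0.6 × 490 × 8.484 × 252 = 471.4 kN.
Base metal shear (6 mm plate): yield φR_n = 1.0×0.6×300×6×252 = 272.2 kN; rupture φR_n = 0.75×0.6×450×6×252 = 306.2 kN; take 272.2 kN (yield).
Governing: min(471.4, 272.2) = 272.2 kN → base-metal shear.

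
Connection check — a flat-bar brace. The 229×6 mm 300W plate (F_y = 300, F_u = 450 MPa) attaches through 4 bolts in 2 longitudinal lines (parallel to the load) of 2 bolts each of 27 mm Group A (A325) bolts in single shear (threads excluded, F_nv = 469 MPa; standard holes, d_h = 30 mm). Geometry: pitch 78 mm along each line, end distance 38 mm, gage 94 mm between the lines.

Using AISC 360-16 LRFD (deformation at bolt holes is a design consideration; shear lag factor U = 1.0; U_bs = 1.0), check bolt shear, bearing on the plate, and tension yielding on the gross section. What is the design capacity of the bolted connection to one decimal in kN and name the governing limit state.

Bolt shear: A_b = π(27)²/4 = 572.56 mm². φR_n = 0.75 × 469 × 572.56 × 4 × 1 = 805.6 kN.
Bearing (6 mm plate, F_u = 450 MPa): end bolts L_c = 38 − 30/2 = 23, R_n = min(1.2×23×6×450, 2.4×27×6×450) = 74.52 kN/bolt; interior L_c = 78 − 30 = 48, R_n = 155.52 kN/bolt. φR_n = 0.75 × (2×74.52 + 2×155.52) = 345.1 kN.
Tension yield (gross): A_g = 229×6 = 1374 mm². φR_n = 0.90 × 300 × 1374 = 371.0 kN.
Governing: min(805.6, 345.1, 371.0) = 345.1 kN → bearing.

345.1 kN (bearing governs)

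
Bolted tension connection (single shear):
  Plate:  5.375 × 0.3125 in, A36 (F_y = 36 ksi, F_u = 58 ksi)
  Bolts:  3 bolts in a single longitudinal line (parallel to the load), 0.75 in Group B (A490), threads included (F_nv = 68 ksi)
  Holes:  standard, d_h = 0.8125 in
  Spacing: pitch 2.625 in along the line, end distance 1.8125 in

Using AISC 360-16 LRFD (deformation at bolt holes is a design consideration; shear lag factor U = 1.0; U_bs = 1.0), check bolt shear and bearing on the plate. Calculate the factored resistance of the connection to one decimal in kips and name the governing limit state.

Bolt shear: A_b = π(0.75)²/4 = 0.44179 in². φR_n = 0.75 × 68 × 0.44179 × 3 × 1 = 67.6 kips.
Bearing (0.3125 in plate, F_u = 58 ksi): end bolts L_c = 1.8125 − 0.8125/2 = 1.40625, R_n = min(1.2×1.40625×0.3125×58, 2.4×0.75×0.3125×58) = 30.586 kips/bolt; interior L_c = 2.625 − 0.8125 = 1.8125, R_n = 32.625 kips/bolt. φR_n = 0.75 × (1×30.586 + 2×32.625) = 71.9 kips.
Governing: min(67.6, 71.9) = 67.6 kips → bolt shear.

67.6 kips (bolt shear governs)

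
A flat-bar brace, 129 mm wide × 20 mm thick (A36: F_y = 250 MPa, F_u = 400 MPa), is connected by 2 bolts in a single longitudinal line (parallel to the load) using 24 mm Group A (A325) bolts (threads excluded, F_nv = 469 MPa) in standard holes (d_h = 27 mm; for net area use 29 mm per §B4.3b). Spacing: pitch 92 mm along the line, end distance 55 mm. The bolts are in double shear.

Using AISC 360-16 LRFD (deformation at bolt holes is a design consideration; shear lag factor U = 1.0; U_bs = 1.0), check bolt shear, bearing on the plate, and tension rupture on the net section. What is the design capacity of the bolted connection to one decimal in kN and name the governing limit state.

Bolt shear: A_b = π(24)²/4 = 452.39 mm². φR_n = 0.75 × 469 × 452.39 × 2 × 2 = 636.5 kN.
Bearing (20 mm plate, F_u = 400 MPa): end bolts L_c = 55 − 27/2 = 41.5, R_n = min(1.2×41.5×20×400, 2.4×24×20×400) = 398.4 kN/bolt; interior L_c = 92 − 27 = 65, R_n = 460.8 kN/bolt. φR_n = 0.75 × (1×398.4 + 1×460.8) = 644.4 kN.
Tension rupture (net): A_n = (129 − 1×29)×20 = 2000 mm² (U = 1.0, A_e = A_n). φR_n = 0.75 × 400 × 2000 = 600.0 kN.
Governing: min(636.5, 644.4, 600.0) = 600.0 kN → net-section rupture.

600.0 kN (net-section rupture governs)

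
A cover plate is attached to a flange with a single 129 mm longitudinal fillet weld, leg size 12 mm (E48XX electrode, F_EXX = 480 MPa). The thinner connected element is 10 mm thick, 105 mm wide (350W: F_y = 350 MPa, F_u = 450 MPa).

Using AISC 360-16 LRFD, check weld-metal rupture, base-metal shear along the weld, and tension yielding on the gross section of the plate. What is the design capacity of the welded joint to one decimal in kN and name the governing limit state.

Weld metal: throat = 0.707×12 = 8.484 mm, L = 129 mm. φR_n = 0.75 × 0.6 × 480 × 8.484 × 129 = 236.4 kN.
Base metal shear (10 mm plate): yield φR_n = 1.0×0.6×350×10×129 = 270.9 kN; rupture φR_n = 0.75×0.6×450×10×129 = 261.2 kN; take 261.2 kN (rupture).
Tension yield (gross): A_g = 105×10 = 1050 mm². φR_n = 0.90 × 350 × 1050 = 330.8 kN.
Governing: min(236.4, 261.2, 330.8) = 236.4 kN → weld metal.

236.4 kN (weld metal governs)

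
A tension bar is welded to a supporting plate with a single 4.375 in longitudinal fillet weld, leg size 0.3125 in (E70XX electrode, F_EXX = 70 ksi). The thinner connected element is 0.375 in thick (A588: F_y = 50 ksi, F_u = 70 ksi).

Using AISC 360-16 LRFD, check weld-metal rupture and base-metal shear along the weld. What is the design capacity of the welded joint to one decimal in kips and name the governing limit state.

Weld metal: throat = 0.707×0.3125 = 0.22094 in, L = 4.375 in. φR_n = 0.75 × 0.6 × 70 × 0.22094 × 4.375 = 30.4 kips.
Base metal shear (0.375 in plate): yield φR_n = 1.0×0.6×50×0.375×4.375 = 49.2 kips; rupture φR_n = 0.75×0.6×70×0.375×4.375 = 51.7 kips; take 49.2 kips (yield).
Governing: min(30.4, 49.2) = 30.4 kips → weld metal.

30.4 kips (weld metal governs)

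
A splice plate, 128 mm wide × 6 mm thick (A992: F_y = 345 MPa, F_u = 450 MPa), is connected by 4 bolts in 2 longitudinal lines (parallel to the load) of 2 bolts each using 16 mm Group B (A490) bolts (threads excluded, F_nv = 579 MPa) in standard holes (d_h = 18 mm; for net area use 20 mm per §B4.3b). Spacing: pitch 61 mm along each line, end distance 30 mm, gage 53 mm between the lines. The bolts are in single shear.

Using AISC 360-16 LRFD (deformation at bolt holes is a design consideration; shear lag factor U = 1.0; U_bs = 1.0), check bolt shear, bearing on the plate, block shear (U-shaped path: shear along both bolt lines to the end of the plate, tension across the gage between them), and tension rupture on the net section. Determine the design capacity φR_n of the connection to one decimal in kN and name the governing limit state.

178.2 kN (net-section rupture governs)

Bolt shear: A_b = π(16)²/4 = 201.06 mm². φR_n = 0.75 × 579 × 201.06 × 4 × 1 = 349.2 kN.
Bearing (6 mm plate, F_u = 450 MPa): end bolts L_c = 30 − 18/2 = 21, R_n = min(1.2×21×6×450, 2.4×16×6×450) = 68.04 kN/bolt; interior L_c = 61 − 18 = 43, R_n = 103.68 kN/bolt. φR_n = 0.75 × (2×68.04 + 2×103.68) = 257.6 kN.
Block shear: shear path 2×[30+1×61] = 2×91 mm, A_gv = 1092, A_nv = 2×(91 − 1.5×20)×6 = 732 mm²; tension across gage: (53 − 1×20)×6 = 198 mm². R_n = min(0.6×450×732, 0.6×345×1092) + 1.0×450×198 = min(197.64, 226.04) + 89.1 = 286.74 kN. φR_n = 0.75 × 286.74 = 215.1 kN.
Tension rupture (net): A_n = (128 − 2×20)×6 = 528 mm² (U = 1.0, A_e = A_n). φR_n = 0.75 × 450 × 528 = 178.2 kN.
Governing: min(349.2, 257.6, 215.1, 178.2) = 178.2 kN → net-section rupture.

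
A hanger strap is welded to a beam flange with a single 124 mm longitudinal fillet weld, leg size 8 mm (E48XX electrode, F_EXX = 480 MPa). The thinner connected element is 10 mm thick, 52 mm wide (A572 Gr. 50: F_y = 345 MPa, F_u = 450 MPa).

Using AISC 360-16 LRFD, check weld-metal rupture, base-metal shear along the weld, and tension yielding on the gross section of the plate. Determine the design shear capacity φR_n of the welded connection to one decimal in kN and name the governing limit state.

Weld metal: throat = 0.707×8 = 5.656 mm, L = 124 mm. φR_n = 0.75 × 0.6 × 480 × 5.656 × 124 = 151.5 kN.
Base metal shear (10 mm plate): yield φR_n = 1.0×0.6×345×10×124 = 256.7 kN; rupture φR_n = 0.75×0.6×450×10×124 = 251.1 kN; take 251.1 kN (rupture).
Tension yield (gross): A_g = 52×10 = 520 mm². φR_n = 0.90 × 345 × 520 = 161.5 kN.
Governing: min(151.5, 251.1, 161.5) = 151.5 kN → weld metal.

151.5 kN (weld metal governs)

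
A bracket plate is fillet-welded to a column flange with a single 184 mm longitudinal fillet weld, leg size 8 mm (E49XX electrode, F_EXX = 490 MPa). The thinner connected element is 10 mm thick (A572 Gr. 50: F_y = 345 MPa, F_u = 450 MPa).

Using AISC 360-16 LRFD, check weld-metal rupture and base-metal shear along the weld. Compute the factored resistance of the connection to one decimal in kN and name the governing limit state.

Weld metal: throat = 0.707×8 = 5.656 mm, L = 184 mm. φR_n = 0.75 × 0.6 × 490 × 5.656 × 184 = 229.5 kN.
Base metal shear (10 mm plate): yield φR_n = 1.0×0.6×345×10×184 = 380.9 kN; rupture φR_n = 0.75×0.6×450×10×184 = 372.6 kN; take 372.6 kN (rupture).
Governing: min(229.5, 372.6) = 229.5 kN → weld metal.

229.5 kN (weld metal governs)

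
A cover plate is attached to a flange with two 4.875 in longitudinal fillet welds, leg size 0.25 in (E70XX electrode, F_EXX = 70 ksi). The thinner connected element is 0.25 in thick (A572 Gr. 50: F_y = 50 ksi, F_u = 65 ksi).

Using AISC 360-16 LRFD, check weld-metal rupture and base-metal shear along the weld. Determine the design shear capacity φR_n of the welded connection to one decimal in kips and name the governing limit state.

54.3 kips (weld metal governs)

Weld metal: throat = 0.707×0.25 = 0.17675 in, L = 2×4.875 = 9.75 in. φR_n = 0.75 × 0.6 × 70 × 0.17675 × 9.75 = 54.3 kips.
Base metal shear (0.25 in plate): yield φR_n = 1.0×0.6×50×0.25×9.75 = 73.1 kips; rupture φR_n = 0.75×0.6×65×0.25×9.75 = 71.3 kips; take 71.3 kips (rupture).
Governing: min(54.3, 71.3) = 54.3 kips → weld metal.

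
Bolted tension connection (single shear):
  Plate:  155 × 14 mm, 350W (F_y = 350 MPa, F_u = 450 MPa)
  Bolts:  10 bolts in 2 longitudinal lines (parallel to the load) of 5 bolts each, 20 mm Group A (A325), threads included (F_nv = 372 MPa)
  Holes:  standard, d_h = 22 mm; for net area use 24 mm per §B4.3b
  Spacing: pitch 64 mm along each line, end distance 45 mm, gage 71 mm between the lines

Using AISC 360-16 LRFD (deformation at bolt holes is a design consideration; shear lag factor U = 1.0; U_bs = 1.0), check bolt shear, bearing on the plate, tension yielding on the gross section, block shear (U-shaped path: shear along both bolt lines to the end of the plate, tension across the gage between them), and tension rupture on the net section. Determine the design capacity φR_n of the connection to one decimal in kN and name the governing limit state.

505.6 kN (net-section rupture governs)

Bolt shear: A_b = π(20)²/4 = 314.16 mm². φR_n = 0.75 × 372 × 314.16 × 10 × 1 = 876.5 kN.
Bearing (14 mm plate, F_u = 450 MPa): end bolts L_c = 45 − 22/2 = 34, R_n = min(1.2×34×14×450, 2.4×20×14×450) = 257.04 kN/bolt; interior L_c = 64 − 22 = 42, R_n = 302.4 kN/bolt. φR_n = 0.75 × (2×257.04 + 8×302.4) = 2200.0 kN.
Tension yield (gross): A_g = 155×14 = 2170 mm². φR_n = 0.90 × 350 × 2170 = 683.6 kN.
Block shear: shear path 2×[45+4×64] = 2×301 mm, A_gv = 8428, A_nv = 2×(301 − 4.5×24)×14 = 5404 mm²; tension across gage: (71 − 1×24)×14 = 658 mm². R_n = min(0.6×450×5404, 0.6×350×8428) + 1.0×450×658 = min(1459.1, 1769.9) + 296.1 = 1755.2 kN. φR_n = 0.75 × 1755.2 = 1316.4 kN.
Tension rupture (net): A_n = (155 − 2×24)×14 = 1498 mm² (U = 1.0, A_e = A_n). φR_n = 0.75 × 450 × 1498 = 505.6 kN.
Governing: min(876.5, 2200.0, 683.6, 1316.4, 505.6) = 505.6 kN → net-section rupture.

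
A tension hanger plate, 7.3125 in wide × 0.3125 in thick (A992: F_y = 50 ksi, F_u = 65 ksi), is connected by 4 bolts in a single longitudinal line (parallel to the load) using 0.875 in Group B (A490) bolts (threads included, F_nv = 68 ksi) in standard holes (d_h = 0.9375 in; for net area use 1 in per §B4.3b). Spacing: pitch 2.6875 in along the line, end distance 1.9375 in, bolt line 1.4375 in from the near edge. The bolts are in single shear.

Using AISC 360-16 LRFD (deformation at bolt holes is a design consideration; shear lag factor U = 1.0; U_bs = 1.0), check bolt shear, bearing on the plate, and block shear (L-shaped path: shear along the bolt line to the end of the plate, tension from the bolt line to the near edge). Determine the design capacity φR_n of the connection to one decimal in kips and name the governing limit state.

73.7 kips (block shear governs)

Bolt shear: A_b = π(0.875)²/4 = 0.60132 in². φR_n = 0.75 × 68 × 0.60132 × 4 × 1 = 122.7 kips.
Bearing (0.3125 in plate, F_u = 65 ksi): end bolts L_c = 1.9375 − 0.9375/2 = 1.46875, R_n = min(1.2×1.46875×0.3125×65, 2.4×0.875×0.3125×65) = 35.801 kips/bolt; interior L_c = 2.6875 − 0.9375 = 1.75, R_n = 42.656 kips/bolt. φR_n = 0.75 × (1×35.801 + 3×42.656) = 122.8 kips.
Block shear: shear path 1×[1.9375+3×2.6875] = 1×10 in, A_gv = 3.125, A_nv = 1×(10 − 3.5×1)×0.3125 = 2.0313 in²; tension to near edge: (1.4375 − 0.5×1)×0.3125 = 0.29297 in². R_n = min(0.6×65×2.0313, 0.6×50×3.125) + 1.0×65×0.29297 = min(79.221, 93.75) + 19.043 = 98.264 kips. φR_n = 0.75 × 98.264 = 73.7 kips.
Governing: min(122.7, 122.8, 73.7) = 73.7 kips → block shear.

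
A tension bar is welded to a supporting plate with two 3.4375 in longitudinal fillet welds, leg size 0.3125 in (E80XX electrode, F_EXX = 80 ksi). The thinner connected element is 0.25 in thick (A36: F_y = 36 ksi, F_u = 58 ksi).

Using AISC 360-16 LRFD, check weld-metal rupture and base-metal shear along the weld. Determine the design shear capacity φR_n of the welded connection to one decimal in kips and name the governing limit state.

37.1 kips (base-metal shear governs)

Weld metal: throat = 0.707×0.3125 = 0.22094 in, L = 2×3.4375 = 6.875 in. φR_n = 0.75 × 0.6 × 80 × 0.22094 × 6.875 = 54.7 kips.
Base metal shear (0.25 in plate): yield φR_n = 1.0×0.6×36×0.25×6.875 = 37.1 kips; rupture φR_n = 0.75×0.6×58×0.25×6.875 = 44.9 kips; take 37.1 kips (yield).
Governing: min(54.7, 37.1) = 37.1 kips → base-metal shear.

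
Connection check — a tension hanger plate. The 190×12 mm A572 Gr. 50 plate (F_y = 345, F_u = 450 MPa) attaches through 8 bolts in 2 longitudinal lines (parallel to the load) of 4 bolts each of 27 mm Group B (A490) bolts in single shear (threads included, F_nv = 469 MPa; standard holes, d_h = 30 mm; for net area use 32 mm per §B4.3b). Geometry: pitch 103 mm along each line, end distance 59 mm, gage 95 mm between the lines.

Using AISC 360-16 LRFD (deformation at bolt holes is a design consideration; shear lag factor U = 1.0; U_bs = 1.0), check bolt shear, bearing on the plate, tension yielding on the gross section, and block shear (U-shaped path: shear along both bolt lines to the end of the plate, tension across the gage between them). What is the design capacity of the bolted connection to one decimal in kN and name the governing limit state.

707.9 kN (gross-section yield governs)

Bolt shear: A_b = π(27)²/4 = 572.56 mm². φR_n = 0.75 × 469 × 572.56 × 8 × 1 = 1611.2 kN.
Bearing (12 mm plate, F_u = 450 MPa): end bolts L_c = 59 − 30/2 = 44, R_n = min(1.2×44×12×450, 2.4×27×12×450) = 285.12 kN/bolt; interior L_c = 103 − 30 = 73, R_n = 349.92 kN/bolt. φR_n = 0.75 × (2×285.12 + 6×349.92) = 2002.3 kN.
Tension yield (gross): A_g = 190×12 = 2280 mm². φR_n = 0.90 × 345 × 2280 = 707.9 kN.
Block shear: shear path 2×[59+3×103] = 2×368 mm, A_gv = 8832, A_nv = 2×(368 − 3.5×32)×12 = 6144 mm²; tension across gage: (95 − 1×32)×12 = 756 mm². R_n = min(0.6×450×6144, 0.6×345×8832) + 1.0×450×756 = min(1658.9, 1828.2) + 340.2 = 1999.1 kN. φR_n = 0.75 × 1999.1 = 1499.3 kN.
Governing: min(1611.2, 2002.3, 707.9, 1499.3) = 707.9 kN → gross-section yield.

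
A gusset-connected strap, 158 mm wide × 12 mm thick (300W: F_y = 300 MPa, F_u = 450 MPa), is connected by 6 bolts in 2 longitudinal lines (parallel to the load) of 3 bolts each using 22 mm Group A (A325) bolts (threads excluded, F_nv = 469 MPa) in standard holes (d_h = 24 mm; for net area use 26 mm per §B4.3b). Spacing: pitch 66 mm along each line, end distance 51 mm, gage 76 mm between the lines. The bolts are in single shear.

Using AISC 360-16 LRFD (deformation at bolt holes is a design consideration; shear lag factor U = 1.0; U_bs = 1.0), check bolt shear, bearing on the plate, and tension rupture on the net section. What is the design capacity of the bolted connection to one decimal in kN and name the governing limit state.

Bolt shear: A_b = π(22)²/4 = 380.13 mm². φR_n = 0.75 × 469 × 380.13 × 6 × 1 = 802.3 kN.
Bearing (12 mm plate, F_u = 450 MPa): end bolts L_c = 51 − 24/2 = 39, R_n = min(1.2×39×12×450, 2.4×22×12×450) = 252.72 kN/bolt; interior L_c = 66 − 24 = 42, R_n = 272.16 kN/bolt. φR_n = 0.75 × (2×252.72 + 4×272.16) = 1195.6 kN.
Tension rupture (net): A_n = (158 − 2×26)×12 = 1272 mm² (U = 1.0, A_e = A_n). φR_n = 0.75 × 450 × 1272 = 429.3 kN.
Governing: min(802.3, 1195.6, 429.3) = 429.3 kN → net-section rupture.

429.3 kN (net-section rupture governs)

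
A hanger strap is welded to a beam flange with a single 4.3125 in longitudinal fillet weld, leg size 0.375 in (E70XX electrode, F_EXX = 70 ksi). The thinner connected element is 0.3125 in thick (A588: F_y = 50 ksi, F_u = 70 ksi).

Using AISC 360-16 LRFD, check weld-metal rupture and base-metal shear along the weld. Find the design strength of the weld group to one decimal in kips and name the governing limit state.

Weld metal: throat = 0.707×0.375 = 0.26513 in, L = 4.3125 in. φR_n = 0.75 × 0.6 × 70 × 0.26513 × 4.3125 = 36.0 kips.
Base metal shear (0.3125 in plate): yield φR_n = 1.0×0.6×50×0.3125×4.3125 = 40.4 kips; rupture φR_n = 0.75×0.6×70×0.3125×4.3125 = 42.5 kips; take 40.4 kips (yield).
Governing: min(36.0, 40.4) = 36.0 kips → weld metal.

36.0 kips (weld metal governs)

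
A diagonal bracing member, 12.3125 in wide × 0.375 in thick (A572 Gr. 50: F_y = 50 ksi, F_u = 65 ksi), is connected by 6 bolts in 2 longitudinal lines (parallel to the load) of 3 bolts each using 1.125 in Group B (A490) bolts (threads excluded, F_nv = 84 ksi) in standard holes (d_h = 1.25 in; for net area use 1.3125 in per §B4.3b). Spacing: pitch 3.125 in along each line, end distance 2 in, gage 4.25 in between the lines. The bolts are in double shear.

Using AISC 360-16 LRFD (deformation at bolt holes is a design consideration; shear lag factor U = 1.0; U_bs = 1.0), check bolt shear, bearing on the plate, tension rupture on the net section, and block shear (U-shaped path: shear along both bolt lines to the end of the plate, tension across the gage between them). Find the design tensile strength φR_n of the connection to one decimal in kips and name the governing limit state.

162.7 kips (block shear governs)

Bolt shear: A_b = π(1.125)²/4 = 0.99402 in². φR_n = 0.75 × 84 × 0.99402 × 6 × 2 = 751.5 kips.
Bearing (0.375 in plate, F_u = 65 ksi): end bolts L_c = 2 − 1.25/2 = 1.375, R_n = min(1.2×1.375×0.375×65, 2.4×1.125×0.375×65) = 40.219 kips/bolt; interior L_c = 3.125 − 1.25 = 1.875, R_n = 54.844 kips/bolt. φR_n = 0.75 × (2×40.219 + 4×54.844) = 224.9 kips.
Tension rupture (net): A_n = (12.3125 − 2×1.3125)×0.375 = 3.6328 in² (U = 1.0, A_e = A_n). φR_n = 0.75 × 65 × 3.6328 = 177.1 kips.
Block shear: shear path 2×[2+2×3.125] = 2×8.25 in, A_gv = 6.1875, A_nv = 2×(8.25 − 2.5×1.3125)×0.375 = 3.7266 in²; tension across gage: (4.25 − 1×1.3125)×0.375 = 1.1016 in². R_n = min(0.6×65×3.7266, 0.6×50×6.1875) + 1.0×65×1.1016 = min(145.34, 185.63) + 71.604 = 216.94 kips. φR_n = 0.75 × 216.94 = 162.7 kips.
Governing: min(751.5, 224.9, 177.1, 162.7) = 162.7 kips → block shear.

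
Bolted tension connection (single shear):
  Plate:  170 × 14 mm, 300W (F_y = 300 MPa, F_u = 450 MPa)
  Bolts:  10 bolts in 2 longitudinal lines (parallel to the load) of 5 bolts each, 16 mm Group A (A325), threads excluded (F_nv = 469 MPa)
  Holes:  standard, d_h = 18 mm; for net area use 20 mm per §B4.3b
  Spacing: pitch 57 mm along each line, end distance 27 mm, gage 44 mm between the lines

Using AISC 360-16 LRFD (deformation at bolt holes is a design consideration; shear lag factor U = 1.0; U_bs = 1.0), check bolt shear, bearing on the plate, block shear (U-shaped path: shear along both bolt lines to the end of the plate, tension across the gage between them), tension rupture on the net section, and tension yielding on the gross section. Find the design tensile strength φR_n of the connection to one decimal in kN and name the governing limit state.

Bolt shear: A_b = π(16)²/4 = 201.06 mm². φR_n = 0.75 × 469 × 201.06 × 10 × 1 = 707.2 kN.
Bearing (14 mm plate, F_u = 450 MPa): end bolts L_c = 27 − 18/2 = 18, R_n = min(1.2×18×14×450, 2.4×16×14×450) = 136.08 kN/bolt; interior L_c = 57 − 18 = 39, R_n = 241.92 kN/bolt. φR_n = 0.75 × (2×136.08 + 8×241.92) = 1655.6 kN.
Block shear: shear path 2×[27+4×57] = 2×255 mm, A_gv = 7140, A_nv = 2×(255 − 4.5×20)×14 = 4620 mm²; tension across gage: (44 − 1×20)×14 = 336 mm². R_n = min(0.6×450×4620, 0.6×300×7140) + 1.0×450×336 = min(1247.4, 1285.2) + 151.2 = 1398.6 kN. φR_n = 0.75 × 1398.6 = 1049.0 kN.
Tension rupture (net): A_n = (170 − 2×20)×14 = 1820 mm² (U = 1.0, A_e = A_n). φR_n = 0.75 × 450 × 1820 = 614.3 kN.
Tension yield (gross): A_g = 170×14 = 2380 mm². φR_n = 0.90 × 300 × 2380 = 642.6 kN.
Governing: min(707.2, 1655.6, 1049.0, 614.3, 642.6) = 614.3 kN → net-section rupture.

614.3 kN (net-section rupture governs)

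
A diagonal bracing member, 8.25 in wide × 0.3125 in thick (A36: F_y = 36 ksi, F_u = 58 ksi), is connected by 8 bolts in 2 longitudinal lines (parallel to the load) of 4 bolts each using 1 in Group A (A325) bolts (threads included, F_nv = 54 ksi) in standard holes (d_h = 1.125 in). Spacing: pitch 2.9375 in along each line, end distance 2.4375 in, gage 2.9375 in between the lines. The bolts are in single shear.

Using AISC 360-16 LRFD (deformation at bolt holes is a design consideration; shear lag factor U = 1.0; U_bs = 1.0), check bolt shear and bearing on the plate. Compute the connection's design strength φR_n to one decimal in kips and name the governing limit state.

238.6 kips (bearing governs)

Bolt shear: A_b = π(1)²/4 = 0.7854 in². φR_n = 0.75 × 54 × 0.7854 × 8 × 1 = 254.5 kips.
Bearing (0.3125 in plate, F_u = 58 ksi): end bolts L_c = 2.4375 − 1.125/2 = 1.875, R_n = min(1.2×1.875×0.3125×58, 2.4×1×0.3125×58) = 40.781 kips/bolt; interior L_c = 2.9375 − 1.125 = 1.8125, R_n = 39.422 kips/bolt. φR_n = 0.75 × (2×40.781 + 6×39.422) = 238.6 kips.
Governing: min(254.5, 238.6) = 238.6 kips → bearing.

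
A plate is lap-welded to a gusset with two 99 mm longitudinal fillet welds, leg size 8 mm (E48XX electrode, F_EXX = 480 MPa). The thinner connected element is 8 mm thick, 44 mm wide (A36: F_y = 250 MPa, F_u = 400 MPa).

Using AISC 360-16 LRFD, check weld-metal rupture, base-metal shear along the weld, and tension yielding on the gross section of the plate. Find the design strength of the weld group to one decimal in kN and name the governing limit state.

79.2 kN (gross-section yield governs)

Weld metal: throat = 0.707×8 = 5.656 mm, L = 2×99 = 198 mm. φR_n = 0.75 × 0.6 × 480 × 5.656 × 198 = 241.9 kN.
Base metal shear (8 mm plate): yield φR_n = 1.0×0.6×250×8×198 = 237.6 kN; rupture φR_n = 0.75×0.6×400×8×198 = 285.1 kN; take 237.6 kN (yield).
Tension yield (gross): A_g = 44×8 = 352 mm². φR_n = 0.90 × 250 × 352 = 79.2 kN.
Governing: min(241.9, 237.6, 79.2) = 79.2 kN → gross-section yield.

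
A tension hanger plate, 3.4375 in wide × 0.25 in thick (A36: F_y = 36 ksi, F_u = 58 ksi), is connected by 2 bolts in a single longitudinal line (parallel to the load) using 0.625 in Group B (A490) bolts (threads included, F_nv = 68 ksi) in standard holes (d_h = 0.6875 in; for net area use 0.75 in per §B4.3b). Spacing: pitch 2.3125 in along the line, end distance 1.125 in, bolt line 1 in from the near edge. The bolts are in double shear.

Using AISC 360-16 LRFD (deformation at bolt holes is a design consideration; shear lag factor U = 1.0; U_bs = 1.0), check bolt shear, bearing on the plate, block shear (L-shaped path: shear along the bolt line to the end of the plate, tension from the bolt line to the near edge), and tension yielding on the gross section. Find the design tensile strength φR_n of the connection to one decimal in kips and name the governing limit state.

20.7 kips (block shear governs)

Bolt shear: A_b = π(0.625)²/4 = 0.3068 in². φR_n = 0.75 × 68 × 0.3068 × 2 × 2 = 62.6 kips.
Bearing (0.25 in plate, F_u = 58 ksi): end bolts L_c = 1.125 − 0.6875/2 = 0.78125, R_n = min(1.2×0.78125×0.25×58, 2.4×0.625×0.25×58) = 13.594 kips/bolt; interior L_c = 2.3125 − 0.6875 = 1.625, R_n = 21.75 kips/bolt. φR_n = 0.75 × (1×13.594 + 1×21.75) = 26.5 kips.
Block shear: shear path 1×[1.125+1×2.3125] = 1×3.4375 in, A_gv = 0.85938, A_nv = 1×(3.4375 − 1.5×0.75)×0.25 = 0.57813 in²; tension to near edge: (1 − 0.5×0.75)×0.25 = 0.15625 in². R_n = min(0.6×58×0.57813, 0.6×36×0.85938) + 1.0×58×0.15625 = min(20.119, 18.563) + 9.0625 = 27.626 kips. φR_n = 0.75 × 27.626 = 20.7 kips.
Tension yield (gross): A_g = 3.4375×0.25 = 0.85938 in². φR_n = 0.90 × 36 × 0.85938 = 27.8 kips.
Governing: min(62.6, 26.5, 20.7, 27.8) = 20.7 kips → block shear.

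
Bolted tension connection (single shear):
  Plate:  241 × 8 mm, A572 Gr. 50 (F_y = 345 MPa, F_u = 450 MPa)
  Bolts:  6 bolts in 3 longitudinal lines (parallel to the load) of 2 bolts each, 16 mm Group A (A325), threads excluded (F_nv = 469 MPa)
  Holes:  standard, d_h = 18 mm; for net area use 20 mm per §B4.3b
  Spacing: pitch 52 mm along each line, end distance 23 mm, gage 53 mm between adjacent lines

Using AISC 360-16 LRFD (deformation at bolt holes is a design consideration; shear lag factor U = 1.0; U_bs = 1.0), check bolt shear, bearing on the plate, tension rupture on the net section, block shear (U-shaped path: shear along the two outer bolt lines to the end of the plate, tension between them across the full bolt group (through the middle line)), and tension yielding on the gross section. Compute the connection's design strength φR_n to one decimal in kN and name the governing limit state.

324.0 kN (block shear governs)

Bolt shear: A_b = π(16)²/4 = 201.06 mm². φR_n = 0.75 × 469 × 201.06 × 6 × 1 = 424.3 kN.
Bearing (8 mm plate, F_u = 450 MPa): end bolts L_c = 23 − 18/2 = 14, R_n = min(1.2×14×8×450, 2.4×16×8×450) = 60.48 kN/bolt; interior L_c = 52 − 18 = 34, R_n = 138.24 kN/bolt. φR_n = 0.75 × (3×60.48 + 3×138.24) = 447.1 kN.
Tension rupture (net): A_n = (241 − 3×20)×8 = 1448 mm² (U = 1.0, A_e = A_n). φR_n = 0.75 × 450 × 1448 = 488.7 kN.
Block shear: shear path 2×[23+1×52] = 2×75 mm, A_gv = 1200, A_nv = 2×(75 − 1.5×20)×8 = 720 mm²; tension across gage: (106 − 2×20)×8 = 528 mm². R_n = min(0.6×450×720, 0.6×345×1200) + 1.0×450×528 = min(194.4, 248.4) + 237.6 = 432 kN. φR_n = 0.75 × 432 = 324.0 kN.
Tension yield (gross): A_g = 241×8 = 1928 mm². φR_n = 0.90 × 345 × 1928 = 598.6 kN.
Governing: min(424.3, 447.1, 488.7, 324.0, 598.6) = 324.0 kN → block shear.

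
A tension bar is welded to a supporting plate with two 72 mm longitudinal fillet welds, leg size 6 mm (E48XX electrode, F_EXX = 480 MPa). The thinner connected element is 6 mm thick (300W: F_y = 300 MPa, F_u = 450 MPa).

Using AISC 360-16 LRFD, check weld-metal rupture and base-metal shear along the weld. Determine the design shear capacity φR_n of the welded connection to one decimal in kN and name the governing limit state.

Weld metal: throat = 0.707×6 = 4.242 mm, L = 2×72 = 144 mm. φR_n = 0.75 × 0.6 × 480 × 4.242 × 144 = 131.9 kN.
Base metal shear (6 mm plate): yield φR_n = 1.0×0.6×300×6×144 = 155.5 kN; rupture φR_n = 0.75×0.6×450×6×144 = 175.0 kN; take 155.5 kN (yield).
Governing: min(131.9, 155.5) = 131.9 kN → weld metal.

131.9 kN (weld metal governs)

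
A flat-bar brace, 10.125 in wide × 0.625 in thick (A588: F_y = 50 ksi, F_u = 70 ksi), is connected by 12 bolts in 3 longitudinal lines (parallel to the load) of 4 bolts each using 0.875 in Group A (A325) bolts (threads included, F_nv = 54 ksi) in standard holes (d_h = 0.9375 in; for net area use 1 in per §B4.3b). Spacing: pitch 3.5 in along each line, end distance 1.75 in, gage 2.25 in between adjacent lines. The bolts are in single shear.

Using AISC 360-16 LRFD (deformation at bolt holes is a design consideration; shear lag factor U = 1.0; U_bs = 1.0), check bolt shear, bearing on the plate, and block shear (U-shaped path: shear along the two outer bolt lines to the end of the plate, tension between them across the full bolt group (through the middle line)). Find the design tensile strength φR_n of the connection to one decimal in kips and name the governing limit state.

Bolt shear: A_b = π(0.875)²/4 = 0.60132 in². φR_n = 0.75 × 54 × 0.60132 × 12 × 1 = 292.2 kips.
Bearing (0.625 in plate, F_u = 70 ksi): end bolts L_c = 1.75 − 0.9375/2 = 1.28125, R_n = min(1.2×1.28125×0.625×70, 2.4×0.875×0.625×70) = 67.266 kips/bolt; interior L_c = 3.5 − 0.9375 = 2.5625, R_n = 91.875 kips/bolt. φR_n = 0.75 × (3×67.266 + 9×91.875) = 771.5 kips.
Block shear: shear path 2×[1.75+3×3.5] = 2×12.25 in, A_gv = 15.313, A_nv = 2×(12.25 − 3.5×1)×0.625 = 10.938 in²; tension across gage: (4.5 − 2×1)×0.625 = 1.5625 in². R_n = min(0.6×70×10.938, 0.6×50×15.313) + 1.0×70×1.5625 = min(459.4, 459.39) + 109.38 = 568.77 kips. φR_n = 0.75 × 568.77 = 426.6 kips.
Governing: min(292.2, 771.5, 426.6) = 292.2 kips → bolt shear.

292.2 kips (bolt shear governs)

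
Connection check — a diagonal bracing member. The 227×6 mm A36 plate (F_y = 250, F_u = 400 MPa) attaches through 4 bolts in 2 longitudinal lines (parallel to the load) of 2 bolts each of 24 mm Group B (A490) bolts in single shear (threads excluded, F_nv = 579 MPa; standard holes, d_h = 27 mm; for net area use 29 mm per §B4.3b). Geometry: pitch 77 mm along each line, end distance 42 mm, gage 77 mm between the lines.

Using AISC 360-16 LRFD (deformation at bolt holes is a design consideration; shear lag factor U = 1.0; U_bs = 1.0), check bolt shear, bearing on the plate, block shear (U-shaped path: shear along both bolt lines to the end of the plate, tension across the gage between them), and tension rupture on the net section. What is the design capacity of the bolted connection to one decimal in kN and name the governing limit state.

Bolt shear: A_b = π(24)²/4 = 452.39 mm². φR_n = 0.75 × 579 × 452.39 × 4 × 1 = 785.8 kN.
Bearing (6 mm plate, F_u = 400 MPa): end bolts L_c = 42 − 27/2 = 28.5, R_n = min(1.2×28.5×6×400, 2.4×24×6×400) = 82.08 kN/bolt; interior L_c = 77 − 27 = 50, R_n = 138.24 kN/bolt. φR_n = 0.75 × (2×82.08 + 2×138.24) = 330.5 kN.
Block shear: shear path 2×[42+1×77] = 2×119 mm, A_gv = 1428, A_nv = 2×(119 − 1.5×29)×6 = 906 mm²; tension across gage: (77 − 1×29)×6 = 288 mm². R_n = min(0.6×400×906, 0.6×250×1428) + 1.0×400×288 = min(217.44, 214.2) + 115.2 = 329.4 kN. φR_n = 0.75 × 329.4 = 247.1 kN.
Tension rupture (net): A_n = (227 − 2×29)×6 = 1014 mm² (U = 1.0, A_e = A_n). φR_n = 0.75 × 400 × 1014 = 304.2 kN.
Governing: min(785.8, 330.5, 247.1, 304.2) = 247.1 kN → block shear.

247.1 kN (block shear governs)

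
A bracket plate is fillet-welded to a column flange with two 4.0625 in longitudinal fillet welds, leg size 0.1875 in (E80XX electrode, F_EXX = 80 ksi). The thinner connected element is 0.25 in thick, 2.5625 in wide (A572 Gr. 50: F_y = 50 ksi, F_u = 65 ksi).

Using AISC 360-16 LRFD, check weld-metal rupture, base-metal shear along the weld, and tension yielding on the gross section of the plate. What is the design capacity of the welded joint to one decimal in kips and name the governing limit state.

28.8 kips (gross-section yield governs)

Weld metal: throat = 0.707×0.1875 = 0.13256 in, L = 2×4.0625 = 8.125 in. φR_n = 0.75 × 0.6 × 80 × 0.13256 × 8.125 = 38.8 kips.
Base metal shear (0.25 in plate): yield φR_n = 1.0×0.6×50×0.25×8.125 = 60.9 kips; rupture φR_n = 0.75×0.6×65×0.25×8.125 = 59.4 kips; take 59.4 kips (rupture).
Tension yield (gross): A_g = 2.5625×0.25 = 0.64063 in². φR_n = 0.90 × 50 × 0.64063 = 28.8 kips.
Governing: min(38.8, 59.4, 28.8) = 28.8 kips → gross-section yield.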